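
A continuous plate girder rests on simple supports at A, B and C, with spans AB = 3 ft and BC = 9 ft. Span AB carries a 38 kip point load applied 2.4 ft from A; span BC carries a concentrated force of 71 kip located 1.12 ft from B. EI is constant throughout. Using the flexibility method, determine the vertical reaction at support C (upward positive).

Take M_B as the redundant. Released structure: two simple spans AB and BC with a hinge at B.
End slopes at the hinge B, treating each span as simply supported:
  span AB: point load 38 at a = 2.4: Pab(L + a)/(6LEI) = 16.42/EI
  span BC: point load 71 at a = 1.12: Pab(L + b)/(6LEI) = 195.9/EI
  relative rotation θ_0 = (16.42 + 195.9)/EI = 212.3/EI
A unit hogging moment at B produces rotation L₁/(3EI) + L₂/(3EI) = 4/EI.
Compatibility: M_B·(L₁+L₂)/(3EI) = θ_0, giving M_B = 53.07 kip·ft (hogging).
Span BC, ΣM about C: R_B^{BC}·9 = 559.5 + 53.07, so R_B^{BC} = 68.06 kip and R_C = 71 − 68.06 = 2.939 kip.

R_C = 2.939 kip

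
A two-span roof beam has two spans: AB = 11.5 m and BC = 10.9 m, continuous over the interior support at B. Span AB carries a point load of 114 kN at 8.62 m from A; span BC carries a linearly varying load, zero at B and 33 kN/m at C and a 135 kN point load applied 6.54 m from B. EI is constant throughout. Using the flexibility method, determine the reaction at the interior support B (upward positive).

R_B = 260.5 kN

Insert a hinge at B; M_B is the redundant, and each span becomes simply supported.
Discontinuity in slope at B on the released structure — sum the simple-span end rotations:
  span AB: point load 114 at a = 8.62: Pab(L + a)/(6LEI) = 825.2/EI
  span BC: triangular load, peak 33: 7w₀L³/(360EI) = 831/EI
  span BC: point load 135 at a = 6.54: Pab(L + b)/(6LEI) = 898.2/EI
  relative rotation θ_0 = (825.2 + 1729)/EI = 2554/EI
A unit hogging moment at B produces rotation L₁/(3EI) + L₂/(3EI) = 7.467/EI.
Compatibility: M_B·(L₁+L₂)/(3EI) = θ_0, giving M_B = 342.1 kN·m (hogging).
Span AB, ΣM about A with M_B applied at B: R_B^{AB}·11.5 = 982.7 + 342.1, so R_B^{AB} = 115.2 kN and R_A = 114 − 115.2 = -1.199 kN.
Span BC, ΣM about C: R_B^{BC}·10.9 = 1242 + 342.1, so R_B^{BC} = 145.3 kN and R_C = 314.9 − 145.3 = 169.5 kN.
R_B = 115.2 + 145.3 = 260.5 kN.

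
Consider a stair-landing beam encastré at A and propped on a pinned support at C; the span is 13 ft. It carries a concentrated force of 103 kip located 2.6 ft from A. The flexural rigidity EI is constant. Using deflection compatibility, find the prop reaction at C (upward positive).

R_C = 5.768 kip

Choose R_C as the redundant. The primary structure is the cantilever fixed at A.
Downward deflection at the released point C due to the loads:
  point load 103 at a = 2.6: Pa²(3L − a)/(6EI) = 4224/EI
Flexibility coefficient — unit upward force at C: δ_{CC} = L³/(3EI) = 732.3/EI.
The prop prevents deflection at C: R_C = δ_0/δ_{CC} = 4224/732.3 = 5.768 kip.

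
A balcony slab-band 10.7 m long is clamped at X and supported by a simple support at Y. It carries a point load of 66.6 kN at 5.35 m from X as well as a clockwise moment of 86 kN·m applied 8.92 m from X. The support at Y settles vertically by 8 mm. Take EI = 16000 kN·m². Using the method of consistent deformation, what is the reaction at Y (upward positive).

Remove the prop at Y; the released (primary) structure is a cantilever built in at X.
Deflection at Y on the released cantilever, summing each load's contribution:
  point load 66.6 at a = 5.35: Pa²(3L − a)/(6EI) = 8499/EI
  clockwise couple 86 at a = 8.92: M₀a(2L − a)/(2EI) = 4787/EI
  δ_0 = 13286/EI
Tip deflection under a unit load at Y: L³/(3EI) = 408.3/EI.
With EI = 16000 kN·m²: δ_0 = 0.83035 m and δ_{YY} = 0.025522 m/kN.
Compatibility — the beam at Y must follow the support down by 0.008 m: δ_0 − R_Y·δ_{YY} = 0.008, so R_Y = (0.83035 − 0.008)/0.025522 = 32.22 kN.

R_Y = 32.22 kN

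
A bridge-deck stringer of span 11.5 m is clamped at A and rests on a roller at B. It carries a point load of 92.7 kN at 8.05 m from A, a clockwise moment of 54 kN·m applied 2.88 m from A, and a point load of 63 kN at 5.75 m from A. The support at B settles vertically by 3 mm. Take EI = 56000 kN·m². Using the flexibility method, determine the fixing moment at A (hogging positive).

Release the roller at B. Primary structure: cantilever fixed at A.
Deflection at B on the released cantilever, summing each load's contribution:
  point load 92.7 at a = 8.05: Pa²(3L − a)/(6EI) = 26482/EI
  clockwise couple 54 at a = 2.88: M₀a(2L − a)/(2EI) = 1565/EI
  point load 63 at a = 5.75: Pa²(3L − a)/(6EI) = 9981/EI
  δ_0 = 38027/EI
Tip deflection under a unit load at B: L³/(3EI) = 507/EI.
With EI = 56000 kN·m²: δ_0 = 0.67905 m and δ_{BB} = 0.009053 m/kN.
Compatibility — the beam at B must follow the support down by 0.003 m: δ_0 − R_B·δ_{BB} = 0.003, so R_B = (0.67905 − 0.003)/0.009053 = 74.68 kN.
Moment equilibrium about A: M_A = Σ(load moments about A) − R_B·L = 1162 − 74.68×11.5 = 303.7 kN·m.

M_A = 303.7 kN·m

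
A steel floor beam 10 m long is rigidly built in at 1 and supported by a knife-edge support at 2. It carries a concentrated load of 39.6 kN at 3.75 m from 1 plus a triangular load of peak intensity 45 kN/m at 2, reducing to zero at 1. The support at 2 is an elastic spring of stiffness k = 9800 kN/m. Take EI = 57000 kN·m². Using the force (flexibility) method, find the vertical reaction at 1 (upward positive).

R_1 = 135.8 kN

Take the reaction at 2 as the redundant and release it; the primary structure is a cantilever fixed at 1.
Deflection at 2 on the released cantilever, summing each load's contribution:
  point load 39.6 at a = 3.75: Pa²(3L − a)/(6EI) = 2436/EI
  triangular load, peak 45 at the free end: 11w₀L⁴/(120EI) = 41250/EI
  δ_0 = 43686/EI
Flexibility coefficient — unit upward force at 2: δ_{22} = L³/(3EI) = 333.3/EI.
With EI = 57000 kN·m²: δ_0 = 0.76643 m and δ_{22} = 0.005848 m/kN.
Compatibility — the spring shortens by R_2/k under the reaction it provides: δ_0 − R_2·δ_{22} = R_2/k. With 1/k = 0.000102 m/kN, R_2 = δ_0 / (δ_{22} + 1/k) = 0.76643 / (0.005848 + 0.000102) = 128.8 kN.
Vertical equilibrium: R_1 = ΣP − R_2 = 264.6 − 128.8 = 135.8 kN.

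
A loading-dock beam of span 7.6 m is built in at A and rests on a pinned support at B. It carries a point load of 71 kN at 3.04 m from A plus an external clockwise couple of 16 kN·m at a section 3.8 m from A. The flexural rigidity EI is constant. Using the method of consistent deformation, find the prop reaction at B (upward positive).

Remove the prop at B; the released (primary) structure is a cantilever built in at A.
Downward deflection at the released point B due to the loads:
  point load 71 at a = 3.04: Pa²(3L − a)/(6EI) = 2161/EI
  clockwise couple 16 at a = 3.8: M₀a(2L − a)/(2EI) = 346.6/EI
  δ_0 = 2507/EI
Flexibility coefficient — unit upward force at B: δ_{BB} = L³/(3EI) = 146.3/EI.
The prop prevents deflection at B: R_B = δ_0/δ_{BB} = 2507/146.3 = 17.14 kN.

R_B = 17.14 kN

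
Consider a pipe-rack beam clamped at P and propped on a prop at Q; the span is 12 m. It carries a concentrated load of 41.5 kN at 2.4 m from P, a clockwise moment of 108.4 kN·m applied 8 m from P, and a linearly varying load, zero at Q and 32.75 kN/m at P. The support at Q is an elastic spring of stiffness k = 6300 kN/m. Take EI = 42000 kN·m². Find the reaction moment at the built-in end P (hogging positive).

M_P = 357.3 kN·m

Release the roller at Q. Primary structure: cantilever fixed at P.
Free-end deflection of the primary structure under the applied loading (downward +):
  point load 41.5 at a = 2.4: Pa²(3L − a)/(6EI) = 1339/EI
  clockwise couple 108.4 at a = 8: M₀a(2L − a)/(2EI) = 6938/EI
  triangular load, peak 32.75 at the fixed end: w₀L⁴/(30EI) = 22637/EI
  δ_0 = 30913/EI
Tip deflection under a unit load at Q: L³/(3EI) = 576/EI.
With EI = 42000 kN·m²: δ_0 = 0.73602 m and δ_{QQ} = 0.013714 m/kN.
Compatibility — the spring shortens by R_Q/k under the reaction it provides: δ_0 − R_Q·δ_{QQ} = R_Q/k. With 1/k = 0.000159 m/kN, R_Q = δ_0 / (δ_{QQ} + 1/k) = 0.73602 / (0.013714 + 0.000159) = 53.05 kN.
Moment equilibrium about P: M_P = Σ(load moments about P) − R_Q·L = 994 − 53.05×12 = 357.3 kN·m.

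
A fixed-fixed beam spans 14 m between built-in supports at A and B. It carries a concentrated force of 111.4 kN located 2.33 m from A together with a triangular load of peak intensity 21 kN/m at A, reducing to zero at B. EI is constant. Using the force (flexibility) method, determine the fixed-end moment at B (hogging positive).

Release both end moments; the primary structure is a simply-supported span AB with redundants M_A and M_B.
End rotations of the released simple span under the applied load (×1/EI):
  at A: point load 111.4 at a = 2.33: Pab(L + b)/(6LEI) = 925.7/EI
  at B: point load 111.4 at a = 2.33: Pab(L + a)/(6LEI) = 588.9/EI
  at A: triangular load, peak 21: w₀L³/(45EI) = 1281/EI
  at B: triangular load, peak 21: 7w₀L³/(360EI) = 1120/EI
  θ_A0 = 2206/EI,  θ_B0 = 1709/EI
Flexibility coefficients: a unit moment at one end gives L/(3EI) there and L/(6EI) at the far end, so f₁₁ = f₂₂ = 4.667/EI and f₁₂ = f₂₁ = 2.333/EI.
Compatibility — zero rotation at each built-in end:
  4.667 M_A + 2.333 M_B = 2206
  2.333 M_A + 4.667 M_B = 1709
Solving the pair gives M_A = 386.2 kN·m and M_B = 173.2 kN·m (hogging).

M_B = 173.2 kN·m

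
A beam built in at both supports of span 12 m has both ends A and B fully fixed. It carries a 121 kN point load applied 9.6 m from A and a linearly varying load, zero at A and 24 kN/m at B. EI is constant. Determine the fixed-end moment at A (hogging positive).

Release both end moments; the primary structure is a simply-supported span AB with redundants M_A and M_B.
Simple-span end rotations at A and B under the given loads:
  at A: point load 121 at a = 9.6: Pab(L + b)/(6LEI) = 557.6/EI
  at B: point load 121 at a = 9.6: Pab(L + a)/(6LEI) = 836.4/EI
  at A: triangular load, peak 24: 7w₀L³/(360EI) = 806.4/EI
  at B: triangular load, peak 24: w₀L³/(45EI) = 921.6/EI
  θ_A0 = 1364/EI,  θ_B0 = 1758/EI
Flexibility coefficients: a unit moment at one end gives L/(3EI) there and L/(6EI) at the far end, so f₁₁ = f₂₂ = 4/EI and f₁₂ = f₂₁ = 2/EI.
Compatibility — zero rotation at each built-in end:
  4 M_A + 2 M_B = 1364
  2 M_A + 4 M_B = 1758
Solving the pair gives M_A = 161.7 kN·m and M_B = 358.7 kN·m (hogging).

M_A = 161.7 kN·m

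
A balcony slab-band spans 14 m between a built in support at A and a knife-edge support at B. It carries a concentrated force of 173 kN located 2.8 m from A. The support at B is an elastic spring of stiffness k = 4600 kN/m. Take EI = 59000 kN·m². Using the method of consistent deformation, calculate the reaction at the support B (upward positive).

Release the roller at B. Primary structure: cantilever fixed at A.
Primary-structure tip deflection at B by superposition:
  point load 173 at a = 2.8: Pa²(3L − a)/(6EI) = 8861/EI
Flexibility coefficient — unit upward force at B: δ_{BB} = L³/(3EI) = 914.7/EI.
With EI = 59000 kN·m²: δ_0 = 0.15019 m and δ_{BB} = 0.015503 m/kN.
Compatibility — the spring shortens by R_B/k under the reaction it provides: δ_0 − R_B·δ_{BB} = R_B/k. With 1/k = 0.000217 m/kN, R_B = δ_0 / (δ_{BB} + 1/k) = 0.15019 / (0.015503 + 0.000217) = 9.554 kN.

R_B = 9.554 kN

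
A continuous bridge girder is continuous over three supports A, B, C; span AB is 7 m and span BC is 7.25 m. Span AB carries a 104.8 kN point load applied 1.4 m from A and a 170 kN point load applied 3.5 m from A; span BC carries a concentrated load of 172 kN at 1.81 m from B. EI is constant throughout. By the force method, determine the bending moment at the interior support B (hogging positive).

Release continuity at B by inserting a hinge; the redundant is the internal moment M_B. The primary structure is two simply-supported spans AB and BC.
End slopes at the hinge B, treating each span as simply supported:
  span AB: point load 104.8 at a = 1.4: Pab(L + a)/(6LEI) = 164.3/EI
  span AB: point load 170 at a = 3.5: Pab(L + a)/(6LEI) = 520.6/EI
  span BC: point load 172 at a = 1.81: Pab(L + b)/(6LEI) = 494.1/EI
  relative rotation θ_0 = (685 + 494.1)/EI = 1179/EI
A unit hogging moment at B produces rotation L₁/(3EI) + L₂/(3EI) = 4.75/EI.
Compatibility: M_B·(L₁+L₂)/(3EI) = θ_0, giving M_B = 248.2 kN·m (hogging).

M_B = 248.2 kN·m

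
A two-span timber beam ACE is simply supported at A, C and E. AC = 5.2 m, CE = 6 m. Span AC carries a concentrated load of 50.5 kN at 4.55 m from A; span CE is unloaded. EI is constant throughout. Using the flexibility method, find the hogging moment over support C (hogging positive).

M_C = 12.5 kN·m

Insert a hinge at C; M_C is the redundant, and each span becomes simply supported.
End slopes at the hinge C, treating each span as simply supported:
  span AC: point load 50.5 at a = 4.55: Pab(L + a)/(6LEI) = 46.67/EI
  relative rotation θ_0 = (46.67 + 0)/EI = 46.67/EI
A unit hogging moment at C produces rotation L₁/(3EI) + L₂/(3EI) = 3.733/EI.
Slope continuity at C: θ_0 = M_C·3.733/EI, so M_C = 46.67/3.733 = 12.5 kN·m (hogging).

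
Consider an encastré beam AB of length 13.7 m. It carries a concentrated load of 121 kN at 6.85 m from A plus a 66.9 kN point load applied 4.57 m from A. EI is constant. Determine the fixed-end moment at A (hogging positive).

M_A = 343 kN·m

Release both end moments; the primary structure is a simply-supported span AB with redundants M_A and M_B.
Simple-span end rotations at A and B under the given loads:
  at A: point load 121 at a = 6.85: Pab(L + b)/(6LEI) = 1419/EI
  at B: point load 121 at a = 6.85: Pab(L + a)/(6LEI) = 1419/EI
  at A: point load 66.9 at a = 4.57: Pab(L + b)/(6LEI) = 775.3/EI
  at B: point load 66.9 at a = 4.57: Pab(L + a)/(6LEI) = 620.4/EI
  θ_A0 = 2195/EI,  θ_B0 = 2040/EI
Flexibility coefficients: a unit moment at one end gives L/(3EI) there and L/(6EI) at the far end, so f₁₁ = f₂₂ = 4.567/EI and f₁₂ = f₂₁ = 2.283/EI.
Compatibility — zero rotation at each built-in end:
  4.567 M_A + 2.283 M_B = 2195
  2.283 M_A + 4.567 M_B = 2040
Solving the pair gives M_A = 343 kN·m and M_B = 275.2 kN·m (hogging).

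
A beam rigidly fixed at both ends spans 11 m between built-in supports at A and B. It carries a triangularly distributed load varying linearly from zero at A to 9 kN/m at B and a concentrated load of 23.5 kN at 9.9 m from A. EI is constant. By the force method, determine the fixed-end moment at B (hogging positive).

M_B = 75.39 kN·m

Release both end moments; the primary structure is a simply-supported span AB with redundants M_A and M_B.
On the primary (simply-supported) span, the end slopes from the loading are:
  at A: triangular load, peak 9: 7w₀L³/(360EI) = 232.9/EI
  at B: triangular load, peak 9: w₀L³/(45EI) = 266.2/EI
  at A: point load 23.5 at a = 9.9: Pab(L + b)/(6LEI) = 46.92/EI
  at B: point load 23.5 at a = 9.9: Pab(L + a)/(6LEI) = 81.04/EI
  θ_A0 = 279.8/EI,  θ_B0 = 347.2/EI
Flexibility coefficients: a unit moment at one end gives L/(3EI) there and L/(6EI) at the far end, so f₁₁ = f₂₂ = 3.667/EI and f₁₂ = f₂₁ = 1.833/EI.
Compatibility — zero rotation at each built-in end:
  3.667 M_A + 1.833 M_B = 279.8
  1.833 M_A + 3.667 M_B = 347.2
Solving the pair gives M_A = 38.63 kN·m and M_B = 75.39 kN·m (hogging).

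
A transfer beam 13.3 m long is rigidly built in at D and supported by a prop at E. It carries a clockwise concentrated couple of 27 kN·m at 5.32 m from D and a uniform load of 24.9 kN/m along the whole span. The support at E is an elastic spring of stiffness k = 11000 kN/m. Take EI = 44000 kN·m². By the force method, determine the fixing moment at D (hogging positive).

Take the reaction at E as the redundant and release it; the primary structure is a cantilever fixed at D.
Free-end deflection of the primary structure under the applied loading (downward +):
  clockwise couple 27 at a = 5.32: M₀a(2L − a)/(2EI) = 1528/EI
  UDL 24.9: wL⁴/(8EI) = 97390/EI
  δ_0 = 98919/EI
Flexibility coefficient — unit upward force at E: δ_{EE} = L³/(3EI) = 784.2/EI.
With EI = 44000 kN·m²: δ_0 = 2.2482 m and δ_{EE} = 0.017823 m/kN.
Compatibility — the spring shortens by R_E/k under the reaction it provides: δ_0 − R_E·δ_{EE} = R_E/k. With 1/k = 0.000091 m/kN, R_E = δ_0 / (δ_{EE} + 1/k) = 2.2482 / (0.017823 + 0.000091) = 125.5 kN.
Moment equilibrium about D: M_D = Σ(load moments about D) − R_E·L = 2229 − 125.5×13.3 = 560.2 kN·m.

M_D = 560.2 kN·m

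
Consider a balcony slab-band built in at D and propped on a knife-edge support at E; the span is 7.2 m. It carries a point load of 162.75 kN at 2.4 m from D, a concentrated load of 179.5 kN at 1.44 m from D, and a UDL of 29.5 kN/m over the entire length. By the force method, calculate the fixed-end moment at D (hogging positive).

M_D = 594.3 kN·m

Take the reaction at E as the redundant and release it; the primary structure is a cantilever fixed at D.
Free-end deflection of the primary structure under the applied loading (downward +):
  point load 162.75 at a = 2.4: Pa²(3L − a)/(6EI) = 3000/EI
  point load 179.5 at a = 1.44: Pa²(3L − a)/(6EI) = 1251/EI
  UDL 29.5: wL⁴/(8EI) = 9910/EI
  δ_0 = 14160/EI
Tip deflection under a unit load at E: L³/(3EI) = 124.4/EI.
The prop prevents deflection at E: R_E = δ_0/δ_{EE} = 14160/124.4 = 113.8 kN.
Moment equilibrium about D: M_D = Σ(load moments about D) − R_E·L = 1414 − 113.8×7.2 = 594.3 kN·m.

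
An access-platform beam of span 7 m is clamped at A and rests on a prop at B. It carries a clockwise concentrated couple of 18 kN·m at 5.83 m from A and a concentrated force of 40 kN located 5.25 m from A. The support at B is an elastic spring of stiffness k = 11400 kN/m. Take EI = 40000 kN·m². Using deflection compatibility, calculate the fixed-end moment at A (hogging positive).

M_A = 30.62 kN·m

Release the roller at B. Primary structure: cantilever fixed at A.
Deflection at B on the released cantilever, summing each load's contribution:
  clockwise couple 18 at a = 5.83: M₀a(2L − a)/(2EI) = 428.7/EI
  point load 40 at a = 5.25: Pa²(3L − a)/(6EI) = 2894/EI
  δ_0 = 3323/EI
Flexibility coefficient — unit upward force at B: δ_{BB} = L³/(3EI) = 114.3/EI.
With EI = 40000 kN·m²: δ_0 = 0.083069 m and δ_{BB} = 0.002858 m/kN.
Compatibility — the spring shortens by R_B/k under the reaction it provides: δ_0 − R_B·δ_{BB} = R_B/k. With 1/k = 0.000088 m/kN, R_B = δ_0 / (δ_{BB} + 1/k) = 0.083069 / (0.002858 + 0.000088) = 28.2 kN.
Moment equilibrium about A: M_A = Σ(load moments about A) − R_B·L = 228 − 28.2×7 = 30.62 kN·m.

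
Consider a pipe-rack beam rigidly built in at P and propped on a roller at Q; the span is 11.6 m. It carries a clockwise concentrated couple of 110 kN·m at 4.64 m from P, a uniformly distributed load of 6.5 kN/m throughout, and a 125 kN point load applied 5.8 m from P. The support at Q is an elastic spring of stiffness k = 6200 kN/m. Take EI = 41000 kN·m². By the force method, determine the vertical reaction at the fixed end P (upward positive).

R_P = 124.9 kN

Choose R_Q as the redundant. The primary structure is the cantilever fixed at P.
Downward deflection at the released point Q due to the loads:
  clockwise couple 110 at a = 4.64: M₀a(2L − a)/(2EI) = 4737/EI
  UDL 6.5: wL⁴/(8EI) = 14711/EI
  point load 125 at a = 5.8: Pa²(3L − a)/(6EI) = 20324/EI
  δ_0 = 39772/EI
Flexibility coefficient — unit upward force at Q: δ_{QQ} = L³/(3EI) = 520.3/EI.
With EI = 41000 kN·m²: δ_0 = 0.97005 m and δ_{QQ} = 0.01269 m/kN.
Compatibility — the spring shortens by R_Q/k under the reaction it provides: δ_0 − R_Q·δ_{QQ} = R_Q/k. With 1/k = 0.000161 m/kN, R_Q = δ_0 / (δ_{QQ} + 1/k) = 0.97005 / (0.01269 + 0.000161) = 75.48 kN.
Vertical equilibrium: R_P = ΣP − R_Q = 200.4 − 75.48 = 124.9 kN.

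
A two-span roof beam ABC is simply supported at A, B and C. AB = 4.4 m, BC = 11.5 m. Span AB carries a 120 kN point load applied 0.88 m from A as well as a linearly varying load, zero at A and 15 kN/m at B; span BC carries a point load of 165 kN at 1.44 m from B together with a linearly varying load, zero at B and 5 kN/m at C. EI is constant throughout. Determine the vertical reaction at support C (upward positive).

Insert a hinge at B; M_B is the redundant, and each span becomes simply supported.
Rotations at B on the released spans (each span's end-slope, ×1/EI):
  span AB: point load 120 at a = 0.88: Pab(L + a)/(6LEI) = 74.34/EI
  span AB: triangular load, peak 15: w₀L³/(45EI) = 28.39/EI
  span BC: point load 165 at a = 1.44: Pab(L + b)/(6LEI) = 746.9/EI
  span BC: triangular load, peak 5: 7w₀L³/(360EI) = 147.9/EI
  relative rotation θ_0 = (102.7 + 894.7)/EI = 997.5/EI
A unit hogging moment at B produces rotation L₁/(3EI) + L₂/(3EI) = 5.3/EI.
Compatibility: M_B·(L₁+L₂)/(3EI) = θ_0, giving M_B = 188.2 kN·m (hogging).
Span BC, ΣM about C: R_B^{BC}·11.5 = 1770 + 188.2, so R_B^{BC} = 170.3 kN and R_C = 193.8 − 170.3 = 23.46 kN.

R_C = 23.46 kN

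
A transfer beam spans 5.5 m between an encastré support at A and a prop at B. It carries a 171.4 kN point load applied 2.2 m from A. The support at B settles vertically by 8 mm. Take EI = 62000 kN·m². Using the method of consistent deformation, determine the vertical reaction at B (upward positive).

Remove the prop at B; the released (primary) structure is a cantilever built in at A.
Free-end deflection of the primary structure under the applied loading (downward +):
  point load 171.4 at a = 2.2: Pa²(3L − a)/(6EI) = 1977/EI
Flexibility coefficient — unit upward force at B: δ_{BB} = L³/(3EI) = 55.46/EI.
With EI = 62000 kN·m²: δ_0 = 0.03189 m and δ_{BB} = 0.000894 m/kN.
Compatibility — the beam at B must follow the support down by 0.008 m: δ_0 − R_B·δ_{BB} = 0.008, so R_B = (0.03189 − 0.008)/0.000894 = 26.71 kN.

R_B = 26.71 kN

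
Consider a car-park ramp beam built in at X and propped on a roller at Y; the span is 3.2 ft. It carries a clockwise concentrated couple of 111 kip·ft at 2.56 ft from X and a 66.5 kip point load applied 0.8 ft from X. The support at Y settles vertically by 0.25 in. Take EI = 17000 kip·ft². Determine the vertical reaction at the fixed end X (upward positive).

Remove the prop at Y; the released (primary) structure is a cantilever built in at X.
Primary-structure tip deflection at Y by superposition:
  clockwise couple 111 at a = 2.56: M₀a(2L − a)/(2EI) = 545.6/EI
  point load 66.5 at a = 0.8: Pa²(3L − a)/(6EI) = 62.42/EI
  δ_0 = 608/EI
Flexibility coefficient — unit upward force at Y: δ_{YY} = L³/(3EI) = 10.92/EI.
With EI = 17000 kip·ft²: δ_0 = 0.035765 ft and δ_{YY} = 0.000643 ft/kip.
Compatibility — the beam at Y must follow the support down by 0.02083 ft: δ_0 − R_Y·δ_{YY} = 0.02083, so R_Y = (0.035765 − 0.02083)/0.000643 = 23.24 kip.
Vertical equilibrium: R_X = ΣP − R_Y = 66.5 − 23.24 = 43.26 kip.

R_X = 43.26 kip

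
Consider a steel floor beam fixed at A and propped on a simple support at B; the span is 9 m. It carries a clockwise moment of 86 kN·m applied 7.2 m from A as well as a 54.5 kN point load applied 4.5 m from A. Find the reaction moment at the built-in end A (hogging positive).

Remove the prop at B; the released (primary) structure is a cantilever built in at A.
Downward deflection at the released point B due to the loads:
  clockwise couple 86 at a = 7.2: M₀a(2L − a)/(2EI) = 3344/EI
  point load 54.5 at a = 4.5: Pa²(3L − a)/(6EI) = 4139/EI
  δ_0 = 7482/EI
Tip deflection under a unit load at B: L³/(3EI) = 243/EI.
Compatibility at B: δ_0 − R_B·δ_{BB} = 0, so R_B = 7482/243 = 30.79 kN.
Moment equilibrium about A: M_A = Σ(load moments about A) − R_B·L = 331.2 − 30.79×9 = 54.13 kN·m.

M_A = 54.13 kN·m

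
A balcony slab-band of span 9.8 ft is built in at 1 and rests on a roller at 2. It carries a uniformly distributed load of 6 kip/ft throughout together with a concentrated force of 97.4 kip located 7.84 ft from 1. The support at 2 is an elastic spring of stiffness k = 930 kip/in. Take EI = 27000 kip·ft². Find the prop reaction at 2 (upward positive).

R_2 = 89.93 kip

Take the reaction at 2 as the redundant and release it; the primary structure is a cantilever fixed at 1.
Primary-structure tip deflection at 2 by superposition:
  UDL 6: wL⁴/(8EI) = 6918/EI
  point load 97.4 at a = 7.84: Pa²(3L − a)/(6EI) = 21512/EI
  δ_0 = 28430/EI
Flexibility coefficient — unit upward force at 2: δ_{22} = L³/(3EI) = 313.7/EI.
With EI = 27000 kip·ft²: δ_0 = 1.053 ft and δ_{22} = 0.01162 ft/kip.
Compatibility — the spring shortens by R_2/k under the reaction it provides: δ_0 − R_2·δ_{22} = R_2/k. With 1/k = 1/(930×12) ft/kip = 0.00009 ft/kip, R_2 = δ_0 / (δ_{22} + 1/k) = 1.053 / (0.01162 + 0.00009) = 89.93 kip.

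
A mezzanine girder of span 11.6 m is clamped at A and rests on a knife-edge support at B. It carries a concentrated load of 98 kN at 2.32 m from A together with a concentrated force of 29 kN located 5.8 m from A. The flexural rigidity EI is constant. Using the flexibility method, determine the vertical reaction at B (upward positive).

R_B = 14.55 kN

Release the roller at B. Primary structure: cantilever fixed at A.
Primary-structure tip deflection at B by superposition:
  point load 98 at a = 2.32: Pa²(3L − a)/(6EI) = 2855/EI
  point load 29 at a = 5.8: Pa²(3L − a)/(6EI) = 4715/EI
  δ_0 = 7571/EI
Tip deflection under a unit load at B: L³/(3EI) = 520.3/EI.
Compatibility at B: δ_0 − R_B·δ_{BB} = 0, so R_B = 7571/520.3 = 14.55 kN.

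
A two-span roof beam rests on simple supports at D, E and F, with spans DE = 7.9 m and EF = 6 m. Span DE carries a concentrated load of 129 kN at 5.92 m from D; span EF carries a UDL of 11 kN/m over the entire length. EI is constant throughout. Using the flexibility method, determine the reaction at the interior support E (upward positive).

Insert a hinge at E; M_E is the redundant, and each span becomes simply supported.
Rotations at E on the released spans (each span's end-slope, ×1/EI):
  span DE: point load 129 at a = 5.92: Pab(L + a)/(6LEI) = 440.9/EI
  span EF: UDL 11: wL³/(24EI) = 99/EI
  relative rotation θ_0 = (440.9 + 99)/EI = 539.9/EI
A unit hogging moment at E produces rotation L₁/(3EI) + L₂/(3EI) = 4.633/EI.
Slope continuity at E: θ_0 = M_E·4.633/EI, so M_E = 539.9/4.633 = 116.5 kN·m (hogging).
Span DE, ΣM about D with M_E applied at E: R_E^{DE}·7.9 = 763.7 + 116.5, so R_E^{DE} = 111.4 kN and R_D = 129 − 111.4 = 17.58 kN.
Span EF, ΣM about F: R_E^{EF}·6 = 198 + 116.5, so R_E^{EF} = 52.42 kN and R_F = 66 − 52.42 = 13.58 kN.
R_E = 111.4 + 52.42 = 163.8 kN.

R_E = 163.8 kN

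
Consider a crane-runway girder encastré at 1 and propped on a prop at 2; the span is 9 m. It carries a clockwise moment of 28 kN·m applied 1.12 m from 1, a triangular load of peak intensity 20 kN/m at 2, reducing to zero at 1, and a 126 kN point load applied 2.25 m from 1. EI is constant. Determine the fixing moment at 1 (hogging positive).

Take the reaction at 2 as the redundant and release it; the primary structure is a cantilever fixed at 1.
Deflection at 2 on the released cantilever, summing each load's contribution:
  clockwise couple 28 at a = 1.12: M₀a(2L − a)/(2EI) = 264.7/EI
  triangular load, peak 20 at the free end: 11w₀L⁴/(120EI) = 12028/EI
  point load 126 at a = 2.25: Pa²(3L − a)/(6EI) = 2631/EI
  δ_0 = 14924/EI
Tip deflection under a unit load at 2: L³/(3EI) = 243/EI.
The prop prevents deflection at 2: R_2 = δ_0/δ_{22} = 14924/243 = 61.42 kN.
Moment equilibrium about 1: M_1 = Σ(load moments about 1) − R_2·L = 851.5 − 61.42×9 = 298.7 kN·m.

M_1 = 298.7 kN·m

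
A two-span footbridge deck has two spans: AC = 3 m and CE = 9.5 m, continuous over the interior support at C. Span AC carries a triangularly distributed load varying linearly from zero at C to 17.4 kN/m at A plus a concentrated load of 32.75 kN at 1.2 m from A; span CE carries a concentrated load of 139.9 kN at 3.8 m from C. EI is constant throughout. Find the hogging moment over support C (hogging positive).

Take M_C as the redundant. Released structure: two simple spans AC and CE with a hinge at C.
Rotations at C on the released spans (each span's end-slope, ×1/EI):
  span AC: triangular load, peak 17.4: 7w₀L³/(360EI) = 9.135/EI
  span AC: point load 32.75 at a = 1.2: Pab(L + a)/(6LEI) = 16.51/EI
  span CE: point load 139.9 at a = 3.8: Pab(L + b)/(6LEI) = 808.1/EI
  relative rotation θ_0 = (25.64 + 808.1)/EI = 833.7/EI
A unit hogging moment at C produces rotation L₁/(3EI) + L₂/(3EI) = 4.167/EI.
Compatibility: M_C·(L₁+L₂)/(3EI) = θ_0, giving M_C = 200.1 kN·m (hogging).

M_C = 200.1 kN·m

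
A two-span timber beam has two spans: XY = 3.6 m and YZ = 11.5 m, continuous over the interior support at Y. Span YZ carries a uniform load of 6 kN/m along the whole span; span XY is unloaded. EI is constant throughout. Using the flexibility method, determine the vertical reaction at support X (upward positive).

R_X = -20.98 kN

Release continuity at Y by inserting a hinge; the redundant is the internal moment M_Y. The primary structure is two simply-supported spans XY and YZ.
Rotations at Y on the released spans (each span's end-slope, ×1/EI):
  span YZ: UDL 6: wL³/(24EI) = 380.2/EI
  relative rotation θ_0 = (0 + 380.2)/EI = 380.2/EI
A unit hogging moment at Y produces rotation L₁/(3EI) + L₂/(3EI) = 5.033/EI.
Slope continuity at Y: θ_0 = M_Y·5.033/EI, so M_Y = 380.2/5.033 = 75.54 kN·m (hogging).
Span XY, ΣM about X with M_Y applied at Y: R_Y^{XY}·3.6 = 0 + 75.54, so R_Y^{XY} = 20.98 kN and R_X = 0 − 20.98 = -20.98 kN.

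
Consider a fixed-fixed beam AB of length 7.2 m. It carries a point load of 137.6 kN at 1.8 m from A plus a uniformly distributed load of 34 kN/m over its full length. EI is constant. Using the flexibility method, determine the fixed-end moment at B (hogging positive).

M_B = 193.3 kN·m

Take the two fixed-end moments M_A, M_B as redundants; the released structure is the simple span AB.
End rotations of the released simple span under the applied load (×1/EI):
  at A: point load 137.6 at a = 1.8: Pab(L + b)/(6LEI) = 390.1/EI
  at B: point load 137.6 at a = 1.8: Pab(L + a)/(6LEI) = 278.6/EI
  at A: UDL 34: wL³/(24EI) = 528.8/EI
  at B: UDL 34: wL³/(24EI) = 528.8/EI
  θ_A0 = 918.9/EI,  θ_B0 = 807.4/EI
Flexibility coefficients: a unit moment at one end gives L/(3EI) there and L/(6EI) at the far end, so f₁₁ = f₂₂ = 2.4/EI and f₁₂ = f₂₁ = 1.2/EI.
Compatibility — zero rotation at each built-in end:
  2.4 M_A + 1.2 M_B = 918.9
  1.2 M_A + 2.4 M_B = 807.4
Solving the pair gives M_A = 286.2 kN·m and M_B = 193.3 kN·m (hogging).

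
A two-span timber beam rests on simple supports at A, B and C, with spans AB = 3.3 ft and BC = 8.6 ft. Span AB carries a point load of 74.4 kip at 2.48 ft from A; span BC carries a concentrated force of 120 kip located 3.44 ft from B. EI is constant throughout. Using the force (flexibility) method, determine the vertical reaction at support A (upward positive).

Insert a hinge at B; M_B is the redundant, and each span becomes simply supported.
Discontinuity in slope at B on the released structure — sum the simple-span end rotations:
  span AB: point load 74.4 at a = 2.48: Pab(L + a)/(6LEI) = 44.17/EI
  span BC: point load 120 at a = 3.44: Pab(L + b)/(6LEI) = 568/EI
  relative rotation θ_0 = (44.17 + 568)/EI = 612.2/EI
A unit hogging moment at B produces rotation L₁/(3EI) + L₂/(3EI) = 3.967/EI.
Slope continuity at B: θ_0 = M_B·3.967/EI, so M_B = 612.2/3.967 = 154.3 kip·ft (hogging).
Span AB, ΣM about A with M_B applied at B: R_B^{AB}·3.3 = 184.5 + 154.3, so R_B^{AB} = 102.7 kip and R_A = 74.4 − 102.7 = -28.28 kip.

R_A = -28.28 kip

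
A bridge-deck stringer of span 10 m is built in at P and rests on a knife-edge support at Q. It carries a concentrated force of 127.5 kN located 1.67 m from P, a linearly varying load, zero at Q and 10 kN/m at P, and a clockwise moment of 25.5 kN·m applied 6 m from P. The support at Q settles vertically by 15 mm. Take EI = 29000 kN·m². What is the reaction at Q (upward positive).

Release the roller at Q. Primary structure: cantilever fixed at P.
Downward deflection at the released point Q due to the loads:
  point load 127.5 at a = 1.67: Pa²(3L − a)/(6EI) = 1679/EI
  triangular load, peak 10 at the fixed end: w₀L⁴/(30EI) = 3333/EI
  clockwise couple 25.5 at a = 6: M₀a(2L − a)/(2EI) = 1071/EI
  δ_0 = 6083/EI
Flexibility coefficient — unit upward force at Q: δ_{QQ} = L³/(3EI) = 333.3/EI.
With EI = 29000 kN·m²: δ_0 = 0.20977 m and δ_{QQ} = 0.011494 m/kN.
Compatibility — the beam at Q must follow the support down by 0.015 m: δ_0 − R_Q·δ_{QQ} = 0.015, so R_Q = (0.20977 − 0.015)/0.011494 = 16.94 kN.

R_Q = 16.94 kN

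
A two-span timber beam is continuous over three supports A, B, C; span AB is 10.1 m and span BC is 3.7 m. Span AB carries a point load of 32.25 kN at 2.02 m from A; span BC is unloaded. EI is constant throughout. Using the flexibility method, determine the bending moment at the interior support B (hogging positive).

Release continuity at B by inserting a hinge; the redundant is the internal moment M_B. The primary structure is two simply-supported spans AB and BC.
End slopes at the hinge B, treating each span as simply supported:
  span AB: point load 32.25 at a = 2.02: Pab(L + a)/(6LEI) = 105.3/EI
  relative rotation θ_0 = (105.3 + 0)/EI = 105.3/EI
A unit hogging moment at B produces rotation L₁/(3EI) + L₂/(3EI) = 4.6/EI.
Slope continuity at B: θ_0 = M_B·4.6/EI, so M_B = 105.3/4.6 = 22.89 kN·m (hogging).

M_B = 22.89 kN·m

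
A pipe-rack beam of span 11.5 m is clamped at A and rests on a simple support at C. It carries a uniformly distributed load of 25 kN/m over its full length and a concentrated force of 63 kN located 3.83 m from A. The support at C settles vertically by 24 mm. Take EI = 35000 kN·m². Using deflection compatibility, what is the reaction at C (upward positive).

R_C = 115.5 kN

Remove the prop at C; the released (primary) structure is a cantilever built in at A.
Downward deflection at the released point C due to the loads:
  UDL 25: wL⁴/(8EI) = 54656/EI
  point load 63 at a = 3.83: Pa²(3L − a)/(6EI) = 4724/EI
  δ_0 = 59380/EI
Flexibility coefficient — unit upward force at C: δ_{CC} = L³/(3EI) = 507/EI.
With EI = 35000 kN·m²: δ_0 = 1.6966 m and δ_{CC} = 0.014485 m/kN.
Compatibility — the beam at C must follow the support down by 0.024 m: δ_0 − R_C·δ_{CC} = 0.024, so R_C = (1.6966 − 0.024)/0.014485 = 115.5 kN.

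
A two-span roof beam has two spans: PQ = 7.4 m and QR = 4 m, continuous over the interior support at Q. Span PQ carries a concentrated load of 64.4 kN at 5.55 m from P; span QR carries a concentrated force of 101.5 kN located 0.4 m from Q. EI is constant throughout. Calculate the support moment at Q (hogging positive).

M_Q = 62.93 kN·m

Release continuity at Q by inserting a hinge; the redundant is the internal moment M_Q. The primary structure is two simply-supported spans PQ and QR.
Discontinuity in slope at Q on the released structure — sum the simple-span end rotations:
  span PQ: point load 64.4 at a = 5.55: Pab(L + a)/(6LEI) = 192.9/EI
  span QR: point load 101.5 at a = 0.4: Pab(L + b)/(6LEI) = 46.28/EI
  relative rotation θ_0 = (192.9 + 46.28)/EI = 239.1/EI
A unit hogging moment at Q produces rotation L₁/(3EI) + L₂/(3EI) = 3.8/EI.
Slope continuity at Q: θ_0 = M_Q·3.8/EI, so M_Q = 239.1/3.8 = 62.93 kN·m (hogging).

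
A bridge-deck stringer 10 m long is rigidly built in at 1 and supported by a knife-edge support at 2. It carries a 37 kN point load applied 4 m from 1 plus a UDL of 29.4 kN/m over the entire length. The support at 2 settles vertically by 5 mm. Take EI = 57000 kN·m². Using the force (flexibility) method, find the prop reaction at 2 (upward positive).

Release the roller at 2. Primary structure: cantilever fixed at 1.
Downward deflection at the released point 2 due to the loads:
  point load 37 at a = 4: Pa²(3L − a)/(6EI) = 2565/EI
  UDL 29.4: wL⁴/(8EI) = 36750/EI
  δ_0 = 39315/EI
Flexibility coefficient — unit upward force at 2: δ_{22} = L³/(3EI) = 333.3/EI.
With EI = 57000 kN·m²: δ_0 = 0.68974 m and δ_{22} = 0.005848 m/kN.
Compatibility — the beam at 2 must follow the support down by 0.005 m: δ_0 − R_2·δ_{22} = 0.005, so R_2 = (0.68974 − 0.005)/0.005848 = 117.1 kN.

R_2 = 117.1 kN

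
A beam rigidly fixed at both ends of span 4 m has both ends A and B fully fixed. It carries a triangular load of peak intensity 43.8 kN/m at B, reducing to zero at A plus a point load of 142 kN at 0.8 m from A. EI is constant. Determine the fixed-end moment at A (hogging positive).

Take the two fixed-end moments M_A, M_B as redundants; the released structure is the simple span AB.
On the primary (simply-supported) span, the end slopes from the loading are:
  at A: triangular load, peak 43.8: 7w₀L³/(360EI) = 54.51/EI
  at B: triangular load, peak 43.8: w₀L³/(45EI) = 62.29/EI
  at A: point load 142 at a = 0.8: Pab(L + b)/(6LEI) = 109.1/EI
  at B: point load 142 at a = 0.8: Pab(L + a)/(6LEI) = 72.7/EI
  θ_A0 = 163.6/EI,  θ_B0 = 135/EI
Flexibility coefficients: a unit moment at one end gives L/(3EI) there and L/(6EI) at the far end, so f₁₁ = f₂₂ = 1.333/EI and f₁₂ = f₂₁ = 0.6667/EI.
Compatibility — zero rotation at each built-in end:
  1.333 M_A + 0.6667 M_B = 163.6
  0.6667 M_A + 1.333 M_B = 135
Solving the pair gives M_A = 96.06 kN·m and M_B = 53.22 kN·m (hogging).

M_A = 96.06 kN·m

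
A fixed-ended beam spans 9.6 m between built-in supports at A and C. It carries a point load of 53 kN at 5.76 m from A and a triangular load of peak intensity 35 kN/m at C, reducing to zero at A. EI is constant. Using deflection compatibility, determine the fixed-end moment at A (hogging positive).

M_A = 156.4 kN·m

Release both end moments; the primary structure is a simply-supported span AC with redundants M_A and M_C.
End rotations of the released simple span under the applied load (×1/EI):
  at A: point load 53 at a = 5.76: Pab(L + b)/(6LEI) = 273.5/EI
  at C: point load 53 at a = 5.76: Pab(L + a)/(6LEI) = 312.6/EI
  at A: triangular load, peak 35: 7w₀L³/(360EI) = 602.1/EI
  at C: triangular load, peak 35: w₀L³/(45EI) = 688.1/EI
  θ_A0 = 875.6/EI,  θ_C0 = 1001/EI
Flexibility coefficients: a unit moment at one end gives L/(3EI) there and L/(6EI) at the far end, so f₁₁ = f₂₂ = 3.2/EI and f₁₂ = f₂₁ = 1.6/EI.
Compatibility — zero rotation at each built-in end:
  3.2 M_A + 1.6 M_C = 875.6
  1.6 M_A + 3.2 M_C = 1001
Solving the pair gives M_A = 156.4 kN·m and M_C = 234.5 kN·m (hogging).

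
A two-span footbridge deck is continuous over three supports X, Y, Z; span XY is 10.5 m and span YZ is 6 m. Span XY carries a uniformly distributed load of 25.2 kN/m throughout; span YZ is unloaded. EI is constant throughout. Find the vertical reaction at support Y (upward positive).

R_Y = 190.2 kN

Take M_Y as the redundant. Released structure: two simple spans XY and YZ with a hinge at Y.
Discontinuity in slope at Y on the released structure — sum the simple-span end rotations:
  span XY: UDL 25.2: wL³/(24EI) = 1216/EI
  relative rotation θ_0 = (1216 + 0)/EI = 1216/EI
A unit hogging moment at Y produces rotation L₁/(3EI) + L₂/(3EI) = 5.5/EI.
Compatibility: M_Y·(L₁+L₂)/(3EI) = θ_0, giving M_Y = 221 kN·m (hogging).
Span XY, ΣM about X with M_Y applied at Y: R_Y^{XY}·10.5 = 1389 + 221, so R_Y^{XY} = 153.3 kN and R_X = 264.6 − 153.3 = 111.3 kN.
Span YZ, ΣM about Z: R_Y^{YZ}·6 = 0 + 221, so R_Y^{YZ} = 36.83 kN and R_Z = 0 − 36.83 = -36.83 kN.
R_Y = 153.3 + 36.83 = 190.2 kN.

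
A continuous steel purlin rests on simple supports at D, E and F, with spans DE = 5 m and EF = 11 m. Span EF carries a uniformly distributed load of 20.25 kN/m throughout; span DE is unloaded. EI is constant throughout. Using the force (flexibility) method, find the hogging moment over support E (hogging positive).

M_E = 210.6 kN·m

Insert a hinge at E; M_E is the redundant, and each span becomes simply supported.
Rotations at E on the released spans (each span's end-slope, ×1/EI):
  span EF: UDL 20.25: wL³/(24EI) = 1123/EI
  relative rotation θ_0 = (0 + 1123)/EI = 1123/EI
A unit hogging moment at E produces rotation L₁/(3EI) + L₂/(3EI) = 5.333/EI.
Slope continuity at E: θ_0 = M_E·5.333/EI, so M_E = 1123/5.333 = 210.6 kN·m (hogging).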